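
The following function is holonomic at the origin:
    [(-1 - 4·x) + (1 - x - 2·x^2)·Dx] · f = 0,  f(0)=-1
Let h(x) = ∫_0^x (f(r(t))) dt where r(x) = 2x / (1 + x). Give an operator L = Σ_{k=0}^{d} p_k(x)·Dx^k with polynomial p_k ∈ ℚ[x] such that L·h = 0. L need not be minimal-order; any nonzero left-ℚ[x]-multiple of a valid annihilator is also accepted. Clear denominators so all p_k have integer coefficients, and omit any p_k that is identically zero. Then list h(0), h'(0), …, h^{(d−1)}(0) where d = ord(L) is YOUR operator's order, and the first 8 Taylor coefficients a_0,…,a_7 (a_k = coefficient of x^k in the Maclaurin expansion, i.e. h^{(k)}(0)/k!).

L = (2 + 18·x)·Dx + (-1 - x + 9·x^2 + 9·x^3)·Dx^2  (order 2).
h: a_k = 0, -1, -1, -10/3, -9/2, -18, -27, -810/7, …
ICs: h(0) = 0, h′(0) = -1.

f: a_k = -1, -1, -3, -5, -11, -21, -43, -85, …
Change of var in L_f (x↦r) gives L₀.
h=∫h₀ ⇒ L = L₀·Dx.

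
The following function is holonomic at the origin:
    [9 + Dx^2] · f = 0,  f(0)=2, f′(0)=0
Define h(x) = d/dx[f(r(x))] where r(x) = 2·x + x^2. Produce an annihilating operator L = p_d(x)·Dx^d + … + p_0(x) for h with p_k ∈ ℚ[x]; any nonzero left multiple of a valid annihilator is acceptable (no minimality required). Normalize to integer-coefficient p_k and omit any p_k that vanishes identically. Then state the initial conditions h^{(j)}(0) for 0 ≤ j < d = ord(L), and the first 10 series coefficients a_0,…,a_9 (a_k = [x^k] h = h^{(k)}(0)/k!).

L = (39 + 144·x + 216·x^2 + 144·x^3 + 36·x^4) + (-3 - 3·x)·Dx + (1 + 2·x + x^2)·Dx^2  (order 2).
h: a_k = 0, -72, -108, 396, 1080, 972/5, -11718/5, -110862/35, 2916/35, 149931/35, …
ICs: h(0) = 0, h′(0) = -72.

f: a_k = 2, 0, -9, 0, 27/4, 0, -81/40, 0, 729/2240, 0, …
h₀=f(r): pull back L_f along r ⇒ L₀.
Differentiate: ansatz ord ≤ ord L₀ ⇒ L.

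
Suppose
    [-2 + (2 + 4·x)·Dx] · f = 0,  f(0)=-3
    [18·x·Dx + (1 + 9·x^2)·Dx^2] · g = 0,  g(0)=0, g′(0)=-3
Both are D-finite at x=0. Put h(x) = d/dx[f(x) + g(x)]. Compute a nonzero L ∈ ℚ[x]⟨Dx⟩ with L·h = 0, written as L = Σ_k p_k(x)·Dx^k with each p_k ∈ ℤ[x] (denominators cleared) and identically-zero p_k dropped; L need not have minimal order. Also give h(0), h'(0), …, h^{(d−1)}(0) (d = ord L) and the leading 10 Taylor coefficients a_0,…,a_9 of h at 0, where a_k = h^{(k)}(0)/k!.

L = (-18 - 90·x + 486·x^2 + 486·x^3) + (-21 - 72·x + 360·x^2 + 1944·x^3 + 1701·x^4)·Dx + (-1 + 16·x + 54·x^2 + 198·x^3 + 567·x^4 + 486·x^5)·Dx^2  (order 2).
h: a_k = -6, 3, 45/2, 15/2, -2049/8, 189/8, 34299/16, 1287/16, -2538729/128, 36465/128, …
ICs: h(0) = -6, h′(0) = 3.

f: a_k = -3, -3, 3/2, -3/2, 15/8, -21/8, 63/16, -99/16, 1287/128, -2145/128, …
g: a_k = 0, -3, 0, 9, 0, -243/5, 0, 2187/7, 0, -2187, …
Sum ⇒ L₀ = lclm(L_f,L_g) in ℚ(x)⟨Dx⟩.
Differentiate: ansatz ord ≤ ord L₀ ⇒ L.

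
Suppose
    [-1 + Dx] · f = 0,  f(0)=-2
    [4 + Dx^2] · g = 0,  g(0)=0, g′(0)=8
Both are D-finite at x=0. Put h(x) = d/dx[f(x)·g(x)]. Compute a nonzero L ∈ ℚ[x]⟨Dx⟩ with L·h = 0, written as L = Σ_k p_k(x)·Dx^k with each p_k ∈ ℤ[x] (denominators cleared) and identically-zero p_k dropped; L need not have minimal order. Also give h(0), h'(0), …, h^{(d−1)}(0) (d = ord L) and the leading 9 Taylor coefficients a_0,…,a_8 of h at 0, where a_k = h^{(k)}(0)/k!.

f: a_k = -2, -2, -1, -1/3, -1/12, -1/60, -1/360, -1/2520, -1/20160, …
g: a_k = 0, 8, 0, -16/3, 0, 16/15, 0, -32/315, 0, …
Sym-product of L_f,L_g gives L₀ (≤ ord 2).
h₀' ⇒ L via d/dx closure of L₀.
L = 5 - 2·Dx + Dx^2  (order 2).
h: a_k = -16, -32, 8, 32, 38/3, -44/15, -139/45, -8/15, 359/2520, …
ICs: h(0) = -16, h′(0) = -32.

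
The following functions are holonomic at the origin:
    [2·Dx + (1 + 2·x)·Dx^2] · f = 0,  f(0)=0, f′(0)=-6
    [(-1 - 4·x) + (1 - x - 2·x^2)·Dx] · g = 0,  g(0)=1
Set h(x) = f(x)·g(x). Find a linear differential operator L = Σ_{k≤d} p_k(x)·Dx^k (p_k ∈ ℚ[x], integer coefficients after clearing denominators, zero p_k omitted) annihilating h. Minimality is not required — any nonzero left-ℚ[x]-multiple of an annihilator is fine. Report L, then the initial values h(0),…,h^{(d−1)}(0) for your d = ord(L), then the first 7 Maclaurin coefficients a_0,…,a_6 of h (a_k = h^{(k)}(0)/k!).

L = (6 + 16·x) + (14·x + 20·x^2)·Dx + (-1 - x + 4·x^2 + 4·x^3)·Dx^2  (order 2).
h: a_k = 0, -6, 0, -20, -8, -336/5, -256/5, …
ICs: h(0) = 0, h′(0) = -6.

f: a_k = 0, -6, 6, -8, 12, -96/5, 32, …
g: a_k = 1, 1, 3, 5, 11, 21, 43, …
h₀=f·g: eliminate ⇒ L₀, order ≤ 2·1.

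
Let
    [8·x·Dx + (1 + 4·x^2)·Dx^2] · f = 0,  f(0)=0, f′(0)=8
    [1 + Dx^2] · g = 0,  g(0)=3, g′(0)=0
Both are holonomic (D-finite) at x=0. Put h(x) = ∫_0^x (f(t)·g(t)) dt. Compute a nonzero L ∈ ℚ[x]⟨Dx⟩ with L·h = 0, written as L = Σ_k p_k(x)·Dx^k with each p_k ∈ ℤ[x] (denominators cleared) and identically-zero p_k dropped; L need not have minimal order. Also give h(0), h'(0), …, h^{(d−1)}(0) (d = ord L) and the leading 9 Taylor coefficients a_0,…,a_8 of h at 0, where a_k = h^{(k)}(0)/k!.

f: a_k = 0, 8, 0, -32/3, 0, 128/5, 0, -512/7, 0, …
g: a_k = 3, 0, -3/2, 0, 1/8, 0, -1/240, 0, 1/13440, …
h₀=f·g: eliminate ⇒ L₀, order ≤ 2·2.
h=∫h₀ ⇒ L = L₀·Dx.
L = (85 + 944·x^2 + 416·x^4 + 256·x^6 + 256·x^8)·Dx + (144·x + 704·x^3 + 768·x^5 + 1024·x^7)·Dx^2 + (90 + 992·x^2 + 576·x^4 + 512·x^6 + 512·x^8)·Dx^3 + (144·x + 704·x^3 + 768·x^5 + 1024·x^7)·Dx^4 + (5 + 48·x^2 + 160·x^4 + 256·x^6 + 256·x^8)·Dx^5  (order 5).
h: a_k = 0, 0, 12, 0, -11, 0, 469/30, 0, -54431/1680, …
ICs: h(0) = 0, h′(0) = 0, h′′(0) = 24, h′′′(0) = 0, h′′′′(0) = -264.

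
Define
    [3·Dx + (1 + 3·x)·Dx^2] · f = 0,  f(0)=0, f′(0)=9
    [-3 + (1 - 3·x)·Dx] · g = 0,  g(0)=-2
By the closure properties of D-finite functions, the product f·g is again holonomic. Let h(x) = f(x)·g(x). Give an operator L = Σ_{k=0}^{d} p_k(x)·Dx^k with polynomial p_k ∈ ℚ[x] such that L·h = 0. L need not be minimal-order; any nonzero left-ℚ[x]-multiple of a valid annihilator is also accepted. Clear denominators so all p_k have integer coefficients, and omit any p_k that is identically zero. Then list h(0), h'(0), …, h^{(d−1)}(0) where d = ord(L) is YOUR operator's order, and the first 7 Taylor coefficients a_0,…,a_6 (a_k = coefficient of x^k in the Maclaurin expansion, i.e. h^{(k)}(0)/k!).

f: a_k = 0, 9, -27/2, 27, -243/4, 729/5, -729/2, …
g: a_k = -2, -6, -18, -54, -162, -486, -1458, …
Sym-product of L_f,L_g gives L₀ (≤ ord 2).
L = 9 + (3 + 27·x)·Dx + (-1 + 9·x^2)·Dx^2  (order 2).
h: a_k = 0, -18, -27, -135, -567/2, -11421/10, -26973/10, …
ICs: h(0) = 0, h′(0) = -18.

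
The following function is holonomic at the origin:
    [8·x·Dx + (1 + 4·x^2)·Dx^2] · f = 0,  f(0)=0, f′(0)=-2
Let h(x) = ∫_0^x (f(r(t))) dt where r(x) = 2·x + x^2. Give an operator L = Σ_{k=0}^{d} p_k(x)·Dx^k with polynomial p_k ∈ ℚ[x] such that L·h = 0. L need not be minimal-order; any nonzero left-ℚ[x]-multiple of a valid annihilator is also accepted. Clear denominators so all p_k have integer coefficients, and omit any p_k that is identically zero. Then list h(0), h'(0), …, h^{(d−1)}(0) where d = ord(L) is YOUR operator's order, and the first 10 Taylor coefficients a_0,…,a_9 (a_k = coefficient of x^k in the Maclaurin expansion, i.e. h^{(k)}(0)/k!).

f: a_k = 0, -2, 0, 8/3, 0, -32/5, 0, 128/7, 0, -512/9, …
L₀ from L_f via x↦r, Dx↦r'^{-1}Dx.
h=∫h₀ ⇒ L = L₀·Dx.
L = (-1 + 32·x + 64·x^2 + 48·x^3 + 12·x^4)·Dx^2 + (1 + x + 16·x^2 + 32·x^3 + 20·x^4 + 4·x^5)·Dx^3  (order 3).
h: a_k = 0, 0, -2, -2/3, 16/3, 32/5, -472/15, -1528/21, 1600/7, 7936/9, …
ICs: h(0) = 0, h′(0) = 0, h′′(0) = -4.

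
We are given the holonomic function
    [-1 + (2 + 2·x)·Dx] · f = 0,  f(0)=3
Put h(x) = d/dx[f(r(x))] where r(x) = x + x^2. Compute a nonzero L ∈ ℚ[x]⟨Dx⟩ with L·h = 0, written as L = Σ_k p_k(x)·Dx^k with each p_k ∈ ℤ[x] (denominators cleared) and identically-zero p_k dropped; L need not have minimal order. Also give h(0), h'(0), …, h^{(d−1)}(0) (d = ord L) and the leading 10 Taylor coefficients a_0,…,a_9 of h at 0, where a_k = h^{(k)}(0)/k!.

f: a_k = 3, 3/2, -3/8, 3/16, -15/128, 21/256, -63/1024, 99/2048, -1287/32768, 2145/65536, …
Substitute x→r, Dx→(1/r')Dx; clear ⇒ L₀.
h₀' ⇒ L via d/dx closure of L₀.
L = 3 + (-2 - 6·x - 6·x^2 - 4·x^3)·Dx  (order 1).
h: a_k = 3/2, 9/4, -27/16, 9/32, 225/256, -513/512, 441/2048, 2601/4096, -51111/65536, 23715/131072, …
ICs: h(0) = 3/2.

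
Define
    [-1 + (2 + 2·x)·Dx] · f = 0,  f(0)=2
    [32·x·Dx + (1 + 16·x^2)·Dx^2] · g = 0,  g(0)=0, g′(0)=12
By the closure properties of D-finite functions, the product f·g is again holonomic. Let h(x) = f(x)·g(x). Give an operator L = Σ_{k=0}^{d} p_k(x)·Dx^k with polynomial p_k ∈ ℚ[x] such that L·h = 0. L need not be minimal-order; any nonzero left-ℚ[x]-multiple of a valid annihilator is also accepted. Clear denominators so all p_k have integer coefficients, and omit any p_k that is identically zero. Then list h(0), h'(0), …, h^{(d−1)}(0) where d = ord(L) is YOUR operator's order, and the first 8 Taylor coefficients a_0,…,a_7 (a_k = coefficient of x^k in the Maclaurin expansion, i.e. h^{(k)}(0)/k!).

f: a_k = 2, 1, -1/4, 1/8, -5/64, 7/128, -21/512, 33/1024, …
g: a_k = 0, 12, 0, -64, 0, 3072/5, 0, -49152/7, …
L₀ := L_f ⊗_s L_g (sym. prod.), ord ≤ 2.
L = (3 - 64·x - 16·x^2) + (-4 + 124·x + 192·x^2 + 64·x^3)·Dx + (4 + 8·x + 68·x^2 + 128·x^3 + 64·x^4)·Dx^2  (order 2).
h: a_k = 0, 24, 12, -131, -125/2, 99509/80, 97129/160, -63582493/4480, …
ICs: h(0) = 0, h′(0) = 24.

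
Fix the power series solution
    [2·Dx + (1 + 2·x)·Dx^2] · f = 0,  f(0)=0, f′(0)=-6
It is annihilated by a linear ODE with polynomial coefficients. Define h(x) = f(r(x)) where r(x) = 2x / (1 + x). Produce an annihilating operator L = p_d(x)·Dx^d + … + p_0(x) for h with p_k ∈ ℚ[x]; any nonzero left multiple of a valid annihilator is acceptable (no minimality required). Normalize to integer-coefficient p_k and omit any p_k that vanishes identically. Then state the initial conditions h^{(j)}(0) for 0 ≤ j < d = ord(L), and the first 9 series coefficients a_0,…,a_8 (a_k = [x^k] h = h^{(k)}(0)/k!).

f: a_k = 0, -6, 6, -8, 12, -96/5, 32, -384/7, 96, …
Change of var in L_f (x↦r) gives L₀.
L = (6 + 10·x)·Dx + (1 + 6·x + 5·x^2)·Dx^2  (order 2).
h: a_k = 0, -12, 36, -124, 468, -9372/5, 7812, -234372/7, 146484, …
ICs: h(0) = 0, h′(0) = -12.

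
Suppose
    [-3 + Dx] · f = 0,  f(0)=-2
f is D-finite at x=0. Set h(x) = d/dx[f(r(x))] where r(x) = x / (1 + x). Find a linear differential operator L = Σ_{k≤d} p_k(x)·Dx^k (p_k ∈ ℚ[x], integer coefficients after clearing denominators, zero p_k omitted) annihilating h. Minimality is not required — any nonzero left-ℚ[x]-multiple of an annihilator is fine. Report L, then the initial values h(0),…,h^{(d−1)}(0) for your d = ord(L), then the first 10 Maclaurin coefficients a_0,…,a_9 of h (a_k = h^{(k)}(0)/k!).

L = (1 - 2·x) + (-1 - 2·x - x^2)·Dx  (order 1).
h: a_k = -6, -6, 9, -3, -21/4, 207/20, -411/40, 1623/280, 1917/2240, -16179/2240, …
ICs: h(0) = -6.

f: a_k = -2, -6, -9, -9, -27/4, -81/20, -81/40, -243/280, -729/2240, -243/2240, …
h₀=f(r): pull back L_f along r ⇒ L₀.
Differentiate: ansatz ord ≤ ord L₀ ⇒ L.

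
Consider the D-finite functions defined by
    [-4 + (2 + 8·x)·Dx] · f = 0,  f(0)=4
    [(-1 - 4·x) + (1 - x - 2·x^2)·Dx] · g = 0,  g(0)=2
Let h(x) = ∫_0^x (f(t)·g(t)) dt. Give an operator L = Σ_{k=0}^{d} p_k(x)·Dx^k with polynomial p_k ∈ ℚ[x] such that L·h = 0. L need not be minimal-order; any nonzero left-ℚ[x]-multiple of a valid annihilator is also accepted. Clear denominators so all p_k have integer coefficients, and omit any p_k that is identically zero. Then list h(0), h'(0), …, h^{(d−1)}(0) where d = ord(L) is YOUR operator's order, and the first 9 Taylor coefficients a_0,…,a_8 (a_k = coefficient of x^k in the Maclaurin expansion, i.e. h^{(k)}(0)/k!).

L = (3 + 6·x + 12·x^2)·Dx + (-1 - 3·x + 6·x^2 + 8·x^3)·Dx^2  (order 2).
h: a_k = 0, 8, 12, 8, 26, 72/5, 84, -24/7, 387, …
ICs: h(0) = 0, h′(0) = 8.

f: a_k = 4, 8, -8, 16, -40, 112, -336, 1056, -3432, …
g: a_k = 2, 2, 6, 10, 22, 42, 86, 170, 342, …
L₀ := L_f ⊗_s L_g (sym. prod.), ord ≤ 1.
h=∫h₀ ⇒ L = L₀·Dx.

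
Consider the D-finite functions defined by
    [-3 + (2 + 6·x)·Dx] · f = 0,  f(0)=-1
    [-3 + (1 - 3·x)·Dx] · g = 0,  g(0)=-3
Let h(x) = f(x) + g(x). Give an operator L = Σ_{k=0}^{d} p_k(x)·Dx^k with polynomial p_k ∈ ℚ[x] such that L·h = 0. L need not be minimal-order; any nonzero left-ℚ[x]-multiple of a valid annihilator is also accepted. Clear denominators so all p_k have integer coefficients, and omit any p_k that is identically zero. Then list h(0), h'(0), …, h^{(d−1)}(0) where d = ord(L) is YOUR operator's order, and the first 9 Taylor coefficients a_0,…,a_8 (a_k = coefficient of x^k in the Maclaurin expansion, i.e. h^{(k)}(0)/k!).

L = (45 + 81·x) + (-27 - 126·x - 243·x^2)·Dx + (2 + 18·x - 18·x^2 - 162·x^3)·Dx^2  (order 2).
h: a_k = -4, -21/2, -207/8, -1323/16, -30699/128, -188325/256, -2224179/1024, -13509099/2048, -642157875/32768, …
ICs: h(0) = -4, h′(0) = -21/2.

f: a_k = -1, -3/2, 9/8, -27/16, 405/128, -1701/256, 15309/1024, -72171/2048, 2814669/32768, …
g: a_k = -3, -9, -27, -81, -243, -729, -2187, -6561, -19683, …
h₀=f+g: left-lcm gives L₀, ord ≤ 2.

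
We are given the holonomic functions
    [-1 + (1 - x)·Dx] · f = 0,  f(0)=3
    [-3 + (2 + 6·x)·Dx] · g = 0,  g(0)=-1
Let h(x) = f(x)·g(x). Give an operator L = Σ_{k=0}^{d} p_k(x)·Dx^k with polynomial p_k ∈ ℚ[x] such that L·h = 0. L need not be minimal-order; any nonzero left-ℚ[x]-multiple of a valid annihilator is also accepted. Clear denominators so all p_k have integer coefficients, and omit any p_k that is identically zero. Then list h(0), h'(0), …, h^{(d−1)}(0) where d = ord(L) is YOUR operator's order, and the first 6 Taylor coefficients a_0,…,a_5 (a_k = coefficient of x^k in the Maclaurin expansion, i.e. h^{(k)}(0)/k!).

L = (5 + 3·x) + (-2 - 4·x + 6·x^2)·Dx  (order 1).
h: a_k = -3, -15/2, -33/8, -147/16, 39/128, -5025/256, …
ICs: h(0) = -3.

f: a_k = 3, 3, 3, 3, 3, 3, …
g: a_k = -1, -3/2, 9/8, -27/16, 405/128, -1701/256, …
L₀ := L_f ⊗_s L_g (sym. prod.), ord ≤ 1.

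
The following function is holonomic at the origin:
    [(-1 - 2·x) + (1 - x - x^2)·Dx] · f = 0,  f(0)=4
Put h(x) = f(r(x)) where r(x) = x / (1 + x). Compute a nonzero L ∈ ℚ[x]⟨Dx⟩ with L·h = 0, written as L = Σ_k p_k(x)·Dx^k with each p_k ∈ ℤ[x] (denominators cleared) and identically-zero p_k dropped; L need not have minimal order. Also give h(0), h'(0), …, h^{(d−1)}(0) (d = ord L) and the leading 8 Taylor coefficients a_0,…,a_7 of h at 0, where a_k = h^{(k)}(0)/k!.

f: a_k = 4, 4, 8, 12, 20, 32, 52, 84, …
Change of var in L_f (x↦r) gives L₀.
L = (1 + 3·x) + (-1 - 2·x + x^3)·Dx  (order 1).
h: a_k = 4, 4, 4, 0, 4, -4, 8, -12, …
ICs: h(0) = 4.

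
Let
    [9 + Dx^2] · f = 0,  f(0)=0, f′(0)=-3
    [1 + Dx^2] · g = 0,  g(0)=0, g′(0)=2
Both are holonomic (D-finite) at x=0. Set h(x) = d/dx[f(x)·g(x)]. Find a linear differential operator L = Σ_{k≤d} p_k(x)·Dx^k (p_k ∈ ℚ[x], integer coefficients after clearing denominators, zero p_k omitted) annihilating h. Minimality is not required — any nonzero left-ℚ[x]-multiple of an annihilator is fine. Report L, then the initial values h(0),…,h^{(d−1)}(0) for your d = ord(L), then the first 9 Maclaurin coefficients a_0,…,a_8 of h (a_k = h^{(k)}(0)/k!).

L = 64 + 20·Dx^2 + Dx^4  (order 4).
h: a_k = 0, -12, 0, 40, 0, -168/5, 0, 272/21, 0, …
ICs: h(0) = 0, h′(0) = -12, h′′(0) = 0, h′′′(0) = 240.

f: a_k = 0, -3, 0, 9/2, 0, -81/40, 0, 243/560, 0, …
g: a_k = 0, 2, 0, -1/3, 0, 1/60, 0, -1/2520, 0, …
L₀ := L_f ⊗_s L_g (sym. prod.), ord ≤ 4.
h=h₀': d/dx-closure on L₀ ⇒ L.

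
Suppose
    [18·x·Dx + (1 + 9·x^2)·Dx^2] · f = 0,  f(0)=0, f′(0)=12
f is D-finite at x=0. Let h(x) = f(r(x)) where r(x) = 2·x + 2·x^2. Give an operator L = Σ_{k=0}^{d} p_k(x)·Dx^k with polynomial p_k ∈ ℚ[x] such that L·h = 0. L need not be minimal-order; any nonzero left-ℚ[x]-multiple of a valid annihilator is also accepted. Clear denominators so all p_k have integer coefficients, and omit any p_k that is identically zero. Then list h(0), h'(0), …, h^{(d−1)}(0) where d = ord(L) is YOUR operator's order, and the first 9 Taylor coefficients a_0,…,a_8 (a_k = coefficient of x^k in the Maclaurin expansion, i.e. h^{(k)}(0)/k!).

f: a_k = 0, 12, 0, -36, 0, 972/5, 0, -8748/7, 0, …
L₀ from L_f via x↦r, Dx↦r'^{-1}Dx.
L = (-2 + 72·x + 288·x^2 + 432·x^3 + 216·x^4)·Dx + (1 + 2·x + 36·x^2 + 144·x^3 + 180·x^4 + 72·x^5)·Dx^2  (order 2).
h: a_k = 0, 24, 24, -288, -864, 26784/5, 30816, -684288/7, -1057536, …
ICs: h(0) = 0, h′(0) = 24.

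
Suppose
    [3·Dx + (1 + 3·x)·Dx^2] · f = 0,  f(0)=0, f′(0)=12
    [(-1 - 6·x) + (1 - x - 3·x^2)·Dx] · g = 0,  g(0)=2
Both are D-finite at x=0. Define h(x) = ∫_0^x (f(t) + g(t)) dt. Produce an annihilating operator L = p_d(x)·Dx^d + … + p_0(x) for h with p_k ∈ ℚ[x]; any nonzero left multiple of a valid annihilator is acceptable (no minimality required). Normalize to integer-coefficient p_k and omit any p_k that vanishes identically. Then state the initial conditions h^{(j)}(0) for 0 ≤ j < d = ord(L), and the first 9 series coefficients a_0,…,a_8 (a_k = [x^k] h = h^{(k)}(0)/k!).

f: a_k = 0, 12, -18, 36, -81, 972/5, -486, 8748/7, -6561/2, …
g: a_k = 2, 2, 8, 14, 38, 80, 194, 434, 1016, …
f+g: L₀ = lclm(L_f,L_g), ord ≤ 2+1.
h=∫h₀ ⇒ L = L₀·Dx.
L = (-270 - 1422·x - 3780·x^2 - 2916·x^3 - 2916·x^4)·Dx^2 + (-24 - 468·x - 2736·x^2 - 5616·x^3 - 5994·x^4 - 4860·x^5)·Dx^3 + (11 + 79·x + 129·x^2 - 171·x^3 - 783·x^4 - 1377·x^5 - 972·x^6)·Dx^4  (order 4).
h: a_k = 0, 2, 7, -10/3, 25/2, -43/5, 686/15, -292/7, 5893/28, …
ICs: h(0) = 0, h′(0) = 2, h′′(0) = 14, h′′′(0) = -20.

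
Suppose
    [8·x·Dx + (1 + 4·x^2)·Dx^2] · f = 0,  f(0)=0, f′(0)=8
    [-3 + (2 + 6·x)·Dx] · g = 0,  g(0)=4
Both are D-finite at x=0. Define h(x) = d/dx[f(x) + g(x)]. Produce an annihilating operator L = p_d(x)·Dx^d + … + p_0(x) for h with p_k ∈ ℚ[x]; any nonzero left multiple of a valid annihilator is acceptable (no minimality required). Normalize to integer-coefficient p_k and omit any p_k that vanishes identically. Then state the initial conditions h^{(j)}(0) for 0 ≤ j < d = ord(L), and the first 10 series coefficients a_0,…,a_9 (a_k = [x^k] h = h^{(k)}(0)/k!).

L = (-48 - 360·x + 576·x^2 + 864·x^3) + (-59 - 192·x - 120·x^2 + 2304·x^3 + 3024·x^4)·Dx + (-6 + 14·x + 144·x^2 + 272·x^3 + 672·x^4 + 864·x^5)·Dx^2  (order 2).
h: a_k = 14, -9, -47/4, -405/8, 16697/64, -45927/128, 243053/512, -2814669/1024, 160214537/16384, -717740595/32768, …
ICs: h(0) = 14, h′(0) = -9.

f: a_k = 0, 8, 0, -32/3, 0, 128/5, 0, -512/7, 0, 2048/9, …
g: a_k = 4, 6, -9/2, 27/4, -405/32, 1701/64, -15309/256, 72171/512, -2814669/8192, 14073345/16384, …
Sum ⇒ L₀ = lclm(L_f,L_g) in ℚ(x)⟨Dx⟩.
Derive L from L₀ (diff closure).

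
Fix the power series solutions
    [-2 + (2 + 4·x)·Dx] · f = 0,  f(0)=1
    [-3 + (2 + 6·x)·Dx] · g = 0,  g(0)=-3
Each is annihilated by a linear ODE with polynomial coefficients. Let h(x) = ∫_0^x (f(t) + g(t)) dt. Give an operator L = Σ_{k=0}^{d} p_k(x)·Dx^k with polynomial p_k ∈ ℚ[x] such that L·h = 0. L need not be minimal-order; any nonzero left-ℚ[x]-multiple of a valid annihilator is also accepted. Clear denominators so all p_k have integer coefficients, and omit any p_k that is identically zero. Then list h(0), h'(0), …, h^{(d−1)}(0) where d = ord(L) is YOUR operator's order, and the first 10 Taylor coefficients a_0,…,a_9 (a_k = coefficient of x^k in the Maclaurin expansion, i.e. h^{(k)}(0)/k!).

f: a_k = 1, 1, -1/2, 1/2, -5/8, 7/8, -21/16, 33/16, -429/128, 715/128, …
g: a_k = -3, -9/2, 27/8, -81/16, 1215/128, -5103/256, 45927/1024, -216513/2048, 8444007/32768, -42220035/65536, …
L₀ := lclm(L_f,L_g); ord L₀ ≤ 1+1.
h=∫h₀ ⇒ L = L₀·Dx.
L = -3·Dx + (5 + 12·x)·Dx^2 + (2 + 10·x + 12·x^2)·Dx^3  (order 3).
h: a_k = 0, -2, -7/4, 23/24, -73/64, 227/128, -4879/1536, 6369/1024, -212289/16384, 2778061/98304, …
ICs: h(0) = 0, h′(0) = -2, h′′(0) = -7/2.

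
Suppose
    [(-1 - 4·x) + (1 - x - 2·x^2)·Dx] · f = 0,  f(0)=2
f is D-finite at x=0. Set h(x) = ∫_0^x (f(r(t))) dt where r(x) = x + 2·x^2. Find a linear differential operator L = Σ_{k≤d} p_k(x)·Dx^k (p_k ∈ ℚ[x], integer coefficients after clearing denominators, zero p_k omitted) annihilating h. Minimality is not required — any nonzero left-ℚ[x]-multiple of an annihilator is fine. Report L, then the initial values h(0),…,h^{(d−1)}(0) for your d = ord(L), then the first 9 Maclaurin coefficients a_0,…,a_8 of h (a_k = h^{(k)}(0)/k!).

L = (1 + 8·x + 24·x^2 + 32·x^3)·Dx + (-1 + x + 4·x^2 + 8·x^3 + 8·x^4)·Dx^2  (order 2).
h: a_k = 0, 2, 1, 10/3, 17/2, 106/5, 169/3, 1114/7, 1793/4, …
ICs: h(0) = 0, h′(0) = 2.

f: a_k = 2, 2, 6, 10, 22, 42, 86, 170, 342, …
Substitute x→r, Dx→(1/r')Dx; clear ⇒ L₀.
h=∫h₀ ⇒ L = L₀·Dx.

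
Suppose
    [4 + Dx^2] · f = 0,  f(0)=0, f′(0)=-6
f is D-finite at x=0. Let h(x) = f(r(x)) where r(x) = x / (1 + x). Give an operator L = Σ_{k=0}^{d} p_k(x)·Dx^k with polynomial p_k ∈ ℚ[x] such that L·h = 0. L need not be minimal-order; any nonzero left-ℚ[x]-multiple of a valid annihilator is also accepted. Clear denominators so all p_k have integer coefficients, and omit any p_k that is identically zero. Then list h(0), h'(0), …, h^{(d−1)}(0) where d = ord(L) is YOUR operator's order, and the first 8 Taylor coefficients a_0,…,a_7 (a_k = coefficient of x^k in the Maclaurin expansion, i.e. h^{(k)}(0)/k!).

L = 4 + (2 + 6·x + 6·x^2 + 2·x^3)·Dx + (1 + 4·x + 6·x^2 + 4·x^3 + x^4)·Dx^2  (order 2).
h: a_k = 0, -6, 6, -2, -6, 86/5, -30, 4418/105, …
ICs: h(0) = 0, h′(0) = -6.

f: a_k = 0, -6, 0, 4, 0, -4/5, 0, 8/105, …
h₀=f(r): pull back L_f along r ⇒ L₀.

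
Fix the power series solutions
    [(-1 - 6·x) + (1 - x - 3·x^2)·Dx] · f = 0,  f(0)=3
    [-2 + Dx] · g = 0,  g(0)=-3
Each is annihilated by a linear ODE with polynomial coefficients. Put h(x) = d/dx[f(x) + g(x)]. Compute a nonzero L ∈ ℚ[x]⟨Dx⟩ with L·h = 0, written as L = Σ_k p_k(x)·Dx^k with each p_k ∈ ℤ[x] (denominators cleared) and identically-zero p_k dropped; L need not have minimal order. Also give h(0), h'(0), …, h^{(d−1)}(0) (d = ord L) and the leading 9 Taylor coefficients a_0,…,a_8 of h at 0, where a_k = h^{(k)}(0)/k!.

f: a_k = 3, 3, 12, 21, 57, 120, 291, 651, 1524, …
g: a_k = -3, -6, -6, -4, -2, -4/5, -4/15, -8/105, -2/105, …
h₀=f+g: left-lcm gives L₀, ord ≤ 2.
h=h₀': d/dx-closure on L₀ ⇒ L.
L = (26 + 268·x + 300·x^2 + 864·x^3 + 324·x^4) + (-19 - 136·x - 196·x^2 - 372·x^3 + 90·x^4 + 108·x^5)·Dx + (3 + x + 23·x^2 - 30·x^3 - 126·x^4 - 54·x^5)·Dx^2  (order 2).
h: a_k = -3, 12, 51, 220, 596, 8722/5, 68347/15, 1280144/105, 3285761/105, …
ICs: h(0) = -3, h′(0) = 12.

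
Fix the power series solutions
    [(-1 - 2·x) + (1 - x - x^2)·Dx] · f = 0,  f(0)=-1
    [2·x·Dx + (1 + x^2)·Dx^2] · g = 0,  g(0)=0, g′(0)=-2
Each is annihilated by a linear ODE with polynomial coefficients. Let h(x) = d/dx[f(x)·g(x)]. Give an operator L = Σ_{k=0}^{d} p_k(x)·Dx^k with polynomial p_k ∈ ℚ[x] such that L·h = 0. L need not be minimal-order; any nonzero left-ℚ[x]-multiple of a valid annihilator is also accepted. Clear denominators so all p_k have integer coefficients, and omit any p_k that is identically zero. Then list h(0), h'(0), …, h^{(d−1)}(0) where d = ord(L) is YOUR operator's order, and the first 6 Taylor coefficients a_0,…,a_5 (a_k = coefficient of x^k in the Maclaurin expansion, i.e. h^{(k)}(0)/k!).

f: a_k = -1, -1, -2, -3, -5, -8, …
g: a_k = 0, -2, 0, 2/3, 0, -2/5, …
Sym-product of L_f,L_g gives L₀ (≤ ord 2).
Derive L from L₀ (diff closure).
L = (2 + 30·x^2 + 24·x^3 + 36·x^4) + (4 + 10·x + 12·x^2 + 22·x^3 + 24·x^4 + 24·x^5)·Dx + (-1 - 2·x^2 + 4·x^3 + 2·x^4 + 4·x^5 + 3·x^6)·Dx^2  (order 2).
h: a_k = 2, 4, 10, 64/3, 136/3, 432/5, …
ICs: h(0) = 2, h′(0) = 4.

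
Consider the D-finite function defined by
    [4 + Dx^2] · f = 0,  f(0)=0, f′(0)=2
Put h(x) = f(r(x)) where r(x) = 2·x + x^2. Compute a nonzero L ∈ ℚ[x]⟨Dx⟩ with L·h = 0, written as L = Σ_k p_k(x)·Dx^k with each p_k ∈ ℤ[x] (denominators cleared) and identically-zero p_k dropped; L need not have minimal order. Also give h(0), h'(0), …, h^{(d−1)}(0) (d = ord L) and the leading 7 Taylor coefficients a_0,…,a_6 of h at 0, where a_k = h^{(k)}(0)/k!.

L = (16 + 48·x + 48·x^2 + 16·x^3) - Dx + (1 + x)·Dx^2  (order 2).
h: a_k = 0, 4, 2, -32/3, -16, 8/15, 20, …
ICs: h(0) = 0, h′(0) = 4.

f: a_k = 0, 2, 0, -4/3, 0, 4/15, 0, …
Change of var in L_f (x↦r) gives L₀.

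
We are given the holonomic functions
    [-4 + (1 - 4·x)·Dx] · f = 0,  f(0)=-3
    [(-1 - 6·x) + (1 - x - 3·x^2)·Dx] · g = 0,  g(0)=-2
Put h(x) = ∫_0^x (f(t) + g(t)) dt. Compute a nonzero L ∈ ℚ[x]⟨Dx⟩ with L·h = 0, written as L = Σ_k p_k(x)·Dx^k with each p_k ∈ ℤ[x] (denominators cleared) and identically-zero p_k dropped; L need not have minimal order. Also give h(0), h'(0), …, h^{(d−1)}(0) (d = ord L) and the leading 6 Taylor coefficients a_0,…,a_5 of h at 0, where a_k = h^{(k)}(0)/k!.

f: a_k = -3, -12, -48, -192, -768, -3072, …
g: a_k = -2, -2, -8, -14, -38, -80, …
Sum ⇒ L₀ = lclm(L_f,L_g) in ℚ(x)⟨Dx⟩.
∫: right-multiply L₀ by Dx.
L = (-72·x + 72·x^2 - 96·x^3)·Dx + (8 - 6·x - 66·x^2 + 112·x^3 - 192·x^4)·Dx^2 + (-1 + 7·x - 15·x^2 + 10·x^3 + 20·x^4 - 48·x^5)·Dx^3  (order 3).
h: a_k = 0, -5, -7, -56/3, -103/2, -806/5, …
ICs: h(0) = 0, h′(0) = -5, h′′(0) = -14.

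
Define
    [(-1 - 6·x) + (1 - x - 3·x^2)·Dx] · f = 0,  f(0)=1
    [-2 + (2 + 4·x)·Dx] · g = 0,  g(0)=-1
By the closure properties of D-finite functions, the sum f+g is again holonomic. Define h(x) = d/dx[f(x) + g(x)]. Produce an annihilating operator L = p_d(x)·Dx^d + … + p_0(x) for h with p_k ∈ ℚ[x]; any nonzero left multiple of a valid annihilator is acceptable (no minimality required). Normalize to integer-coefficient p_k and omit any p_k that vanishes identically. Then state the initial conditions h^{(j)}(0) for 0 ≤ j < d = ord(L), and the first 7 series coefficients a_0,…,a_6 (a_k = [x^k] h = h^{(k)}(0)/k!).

L = (-22 - 134·x - 312·x^2 - 324·x^3 - 270·x^4) + (-13 - 148·x - 565·x^2 - 1056·x^3 - 1251·x^4 - 810·x^5)·Dx + (3 + 16·x + 25·x^2 - 26·x^3 - 183·x^4 - 312·x^5 - 180·x^6)·Dx^2  (order 2).
h: a_k = 0, 9, 39/2, 157/2, 1565/8, 4719/8, 24073/16, …
ICs: h(0) = 0, h′(0) = 9.

f: a_k = 1, 1, 4, 7, 19, 40, 97, …
g: a_k = -1, -1, 1/2, -1/2, 5/8, -7/8, 21/16, …
h₀=f+g: left-lcm gives L₀, ord ≤ 2.
h=h₀': d/dx-closure on L₀ ⇒ L.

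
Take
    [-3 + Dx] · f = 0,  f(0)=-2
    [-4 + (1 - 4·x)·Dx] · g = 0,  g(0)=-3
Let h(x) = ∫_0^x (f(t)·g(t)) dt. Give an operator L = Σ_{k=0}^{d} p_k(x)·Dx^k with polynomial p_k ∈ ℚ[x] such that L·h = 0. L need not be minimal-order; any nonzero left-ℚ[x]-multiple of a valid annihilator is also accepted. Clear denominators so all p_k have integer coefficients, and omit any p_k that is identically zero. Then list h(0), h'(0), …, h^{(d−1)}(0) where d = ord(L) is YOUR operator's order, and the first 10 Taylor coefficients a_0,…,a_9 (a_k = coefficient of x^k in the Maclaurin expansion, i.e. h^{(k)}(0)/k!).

L = (7 - 12·x)·Dx + (-1 + 4·x)·Dx^2  (order 2).
h: a_k = 0, 6, 21, 65, 807/4, 12993/20, 86701/40, 2081067/280, 11654121/448, 88793407/960, …
ICs: h(0) = 0, h′(0) = 6.

f: a_k = -2, -6, -9, -9, -27/4, -81/20, -81/40, -243/280, -729/2240, -243/2240, …
g: a_k = -3, -12, -48, -192, -768, -3072, -12288, -49152, -196608, -786432, …
h₀=f·g: eliminate ⇒ L₀, order ≤ 1·1.
h=∫h₀ ⇒ L = L₀·Dx.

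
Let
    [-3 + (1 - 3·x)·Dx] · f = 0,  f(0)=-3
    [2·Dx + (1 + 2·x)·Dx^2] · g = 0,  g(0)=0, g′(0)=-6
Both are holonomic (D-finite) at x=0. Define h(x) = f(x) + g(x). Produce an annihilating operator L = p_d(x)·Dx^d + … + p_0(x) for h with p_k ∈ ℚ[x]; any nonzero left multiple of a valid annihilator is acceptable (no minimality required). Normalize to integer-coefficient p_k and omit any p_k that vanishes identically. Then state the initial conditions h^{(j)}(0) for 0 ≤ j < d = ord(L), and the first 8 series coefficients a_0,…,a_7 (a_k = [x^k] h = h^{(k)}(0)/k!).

L = (78 + 36·x)·Dx + (23 + 132·x + 72·x^2)·Dx^2 + (-4 + x + 27·x^2 + 18·x^3)·Dx^3  (order 3).
h: a_k = -3, -15, -21, -89, -231, -3741/5, -2155, -46311/7, …
ICs: h(0) = -3, h′(0) = -15, h′′(0) = -42.

f: a_k = -3, -9, -27, -81, -243, -729, -2187, -6561, …
g: a_k = 0, -6, 6, -8, 12, -96/5, 32, -384/7, …
h₀=f+g: left-lcm gives L₀, ord ≤ 3.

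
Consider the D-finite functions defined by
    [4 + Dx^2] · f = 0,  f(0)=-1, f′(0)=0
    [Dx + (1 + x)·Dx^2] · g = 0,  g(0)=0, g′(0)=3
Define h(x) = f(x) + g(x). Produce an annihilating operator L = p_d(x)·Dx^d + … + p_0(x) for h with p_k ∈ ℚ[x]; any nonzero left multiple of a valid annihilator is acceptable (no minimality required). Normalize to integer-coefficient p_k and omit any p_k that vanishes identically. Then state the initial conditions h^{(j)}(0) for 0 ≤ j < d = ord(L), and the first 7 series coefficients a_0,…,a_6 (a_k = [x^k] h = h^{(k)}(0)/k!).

L = (20 + 16·x + 8·x^2)·Dx + (12 + 28·x + 24·x^2 + 8·x^3)·Dx^2 + (5 + 4·x + 2·x^2)·Dx^3 + (3 + 7·x + 6·x^2 + 2·x^3)·Dx^4  (order 4).
h: a_k = -1, 3, 1/2, 1, -17/12, 3/5, -37/90, …
ICs: h(0) = -1, h′(0) = 3, h′′(0) = 1, h′′′(0) = 6.

f: a_k = -1, 0, 2, 0, -2/3, 0, 4/45, …
g: a_k = 0, 3, -3/2, 1, -3/4, 3/5, -1/2, …
h₀=f+g: left-lcm gives L₀, ord ≤ 4.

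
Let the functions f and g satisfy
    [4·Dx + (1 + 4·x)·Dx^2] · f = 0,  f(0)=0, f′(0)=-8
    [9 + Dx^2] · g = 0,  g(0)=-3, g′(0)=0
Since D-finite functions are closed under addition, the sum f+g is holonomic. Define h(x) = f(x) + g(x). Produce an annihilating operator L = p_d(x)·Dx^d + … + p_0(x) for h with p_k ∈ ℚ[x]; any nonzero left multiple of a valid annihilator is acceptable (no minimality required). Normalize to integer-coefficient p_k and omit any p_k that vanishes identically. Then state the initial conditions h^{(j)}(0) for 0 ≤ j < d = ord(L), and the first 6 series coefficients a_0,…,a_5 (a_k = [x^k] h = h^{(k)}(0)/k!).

L = (3780 + 2592·x + 5184·x^2)·Dx + (369 + 2124·x + 3888·x^2 + 5184·x^3)·Dx^2 + (420 + 288·x + 576·x^2)·Dx^3 + (41 + 236·x + 432·x^2 + 576·x^3)·Dx^4  (order 4).
h: a_k = -3, -8, 59/2, -128/3, 943/8, -2048/5, …
ICs: h(0) = -3, h′(0) = -8, h′′(0) = 59, h′′′(0) = -256.

f: a_k = 0, -8, 16, -128/3, 128, -2048/5, …
g: a_k = -3, 0, 27/2, 0, -81/8, 0, …
f+g: L₀ = lclm(L_f,L_g), ord ≤ 2+2.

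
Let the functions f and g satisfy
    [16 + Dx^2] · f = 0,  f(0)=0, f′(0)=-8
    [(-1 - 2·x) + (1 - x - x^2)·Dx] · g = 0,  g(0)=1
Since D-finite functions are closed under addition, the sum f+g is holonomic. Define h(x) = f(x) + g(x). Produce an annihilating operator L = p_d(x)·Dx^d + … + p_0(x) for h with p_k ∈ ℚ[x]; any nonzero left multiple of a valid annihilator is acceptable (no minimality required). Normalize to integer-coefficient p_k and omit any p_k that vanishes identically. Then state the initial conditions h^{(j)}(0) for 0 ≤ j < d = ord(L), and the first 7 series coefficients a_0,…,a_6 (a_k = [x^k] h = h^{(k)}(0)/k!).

L = (-272 - 384·x + 352·x^2 - 192·x^3 - 640·x^4 - 256·x^5) + (160 - 368·x - 32·x^2 + 544·x^3 - 48·x^4 - 384·x^5 - 128·x^6)·Dx + (-17 - 24·x + 22·x^2 - 12·x^3 - 40·x^4 - 16·x^5)·Dx^2 + (10 - 23·x - 2·x^2 + 34·x^3 - 3·x^4 - 24·x^5 - 8·x^6)·Dx^3  (order 3).
h: a_k = 1, -7, 2, 73/3, 5, -136/15, 13, …
ICs: h(0) = 1, h′(0) = -7, h′′(0) = 4.

f: a_k = 0, -8, 0, 64/3, 0, -256/15, 0, …
g: a_k = 1, 1, 2, 3, 5, 8, 13, …
f+g: L₀ = lclm(L_f,L_g), ord ≤ 2+1.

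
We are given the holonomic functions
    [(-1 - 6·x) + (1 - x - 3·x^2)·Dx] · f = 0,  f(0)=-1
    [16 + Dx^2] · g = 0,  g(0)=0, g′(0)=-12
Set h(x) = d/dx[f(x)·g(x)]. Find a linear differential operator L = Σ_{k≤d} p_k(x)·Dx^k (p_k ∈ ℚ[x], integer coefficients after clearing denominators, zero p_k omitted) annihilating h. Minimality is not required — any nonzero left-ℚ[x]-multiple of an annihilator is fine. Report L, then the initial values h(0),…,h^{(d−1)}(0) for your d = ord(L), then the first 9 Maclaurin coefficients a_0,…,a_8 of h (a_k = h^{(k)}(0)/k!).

f: a_k = -1, -1, -4, -7, -19, -40, -97, -217, -508, …
g: a_k = 0, -12, 0, 32, 0, -128/5, 0, 1024/105, 0, …
Sym-product of L_f,L_g gives L₀ (≤ ord 2).
Derive L from L₀ (diff closure).
L = (-26 - 256·x - 640·x^2 + 768·x^3 + 1152·x^4) + (-7 - 26·x + 144·x^2 + 288·x^3)·Dx + (5 - 13·x - 31·x^2 + 48·x^3 + 72·x^4)·Dx^2  (order 2).
h: a_k = 12, 24, 48, 208, 628, 8448/5, 68108/15, 1254496/105, 3252272/105, …
ICs: h(0) = 12, h′(0) = 24.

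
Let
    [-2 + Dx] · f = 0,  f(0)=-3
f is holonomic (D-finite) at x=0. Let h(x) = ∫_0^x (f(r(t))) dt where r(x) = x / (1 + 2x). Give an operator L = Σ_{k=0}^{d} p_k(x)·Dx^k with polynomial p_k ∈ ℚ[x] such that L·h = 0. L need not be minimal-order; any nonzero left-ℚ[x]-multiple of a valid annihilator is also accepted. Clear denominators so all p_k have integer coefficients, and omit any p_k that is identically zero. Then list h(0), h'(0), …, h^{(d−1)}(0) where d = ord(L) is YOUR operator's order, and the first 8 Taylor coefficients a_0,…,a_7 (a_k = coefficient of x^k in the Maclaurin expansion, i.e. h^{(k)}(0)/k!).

L = -2·Dx + (1 + 4·x + 4·x^2)·Dx^2  (order 2).
h: a_k = 0, -3, -3, 2, -1, -2/5, 38/15, -604/105, …
ICs: h(0) = 0, h′(0) = -3.

f: a_k = -3, -6, -6, -4, -2, -4/5, -4/15, -8/105, …
Change of var in L_f (x↦r) gives L₀.
h=∫h₀ ⇒ L = L₀·Dx.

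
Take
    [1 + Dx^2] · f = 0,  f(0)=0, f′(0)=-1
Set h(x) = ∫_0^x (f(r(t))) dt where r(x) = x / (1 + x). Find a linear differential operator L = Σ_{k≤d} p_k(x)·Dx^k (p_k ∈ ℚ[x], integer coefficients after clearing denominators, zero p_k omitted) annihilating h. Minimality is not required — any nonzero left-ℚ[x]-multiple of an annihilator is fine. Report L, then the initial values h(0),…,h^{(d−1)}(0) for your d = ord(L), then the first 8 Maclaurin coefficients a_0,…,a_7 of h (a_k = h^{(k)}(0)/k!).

L = Dx + (2 + 6·x + 6·x^2 + 2·x^3)·Dx^2 + (1 + 4·x + 6·x^2 + 4·x^3 + x^4)·Dx^3  (order 3).
h: a_k = 0, 0, -1/2, 1/3, -5/24, 1/10, -1/720, -5/56, …
ICs: h(0) = 0, h′(0) = 0, h′′(0) = -1.

f: a_k = 0, -1, 0, 1/6, 0, -1/120, 0, 1/5040, …
L₀ from L_f via x↦r, Dx↦r'^{-1}Dx.
h=∫h₀ ⇒ L = L₀·Dx.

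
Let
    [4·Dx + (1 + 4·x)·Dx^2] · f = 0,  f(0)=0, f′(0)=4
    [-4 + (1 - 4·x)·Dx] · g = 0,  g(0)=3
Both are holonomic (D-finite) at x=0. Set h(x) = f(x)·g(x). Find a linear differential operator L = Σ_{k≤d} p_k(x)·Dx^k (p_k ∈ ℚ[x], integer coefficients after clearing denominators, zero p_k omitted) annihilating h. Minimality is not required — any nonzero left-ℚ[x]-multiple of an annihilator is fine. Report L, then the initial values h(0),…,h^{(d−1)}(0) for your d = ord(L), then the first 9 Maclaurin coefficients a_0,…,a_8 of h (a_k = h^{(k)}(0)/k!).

L = 16 + (4 + 48·x)·Dx + (-1 + 16·x^2)·Dx^2  (order 2).
h: a_k = 0, 12, 24, 160, 448, 12032/5, 37888/5, 1306624/35, 4366336/35, …
ICs: h(0) = 0, h′(0) = 12.

f: a_k = 0, 4, -8, 64/3, -64, 1024/5, -2048/3, 16384/7, -8192, …
g: a_k = 3, 12, 48, 192, 768, 3072, 12288, 49152, 196608, …
L₀ := L_f ⊗_s L_g (sym. prod.), ord ≤ 2.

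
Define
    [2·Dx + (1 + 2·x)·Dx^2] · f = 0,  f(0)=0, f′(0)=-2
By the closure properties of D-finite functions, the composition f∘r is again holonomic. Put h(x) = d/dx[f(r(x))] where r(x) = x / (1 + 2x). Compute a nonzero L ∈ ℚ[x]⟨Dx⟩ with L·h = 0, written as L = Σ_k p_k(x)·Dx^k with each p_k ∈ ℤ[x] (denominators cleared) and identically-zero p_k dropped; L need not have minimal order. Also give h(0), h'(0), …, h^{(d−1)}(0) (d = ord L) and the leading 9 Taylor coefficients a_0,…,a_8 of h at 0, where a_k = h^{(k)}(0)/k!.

L = (6 + 16·x) + (1 + 6·x + 8·x^2)·Dx  (order 1).
h: a_k = -2, 12, -56, 240, -992, 4032, -16256, 65280, -261632, …
ICs: h(0) = -2.

f: a_k = 0, -2, 2, -8/3, 4, -32/5, 32/3, -128/7, 32, …
L₀ from L_f via x↦r, Dx↦r'^{-1}Dx.
h=h₀': d/dx-closure on L₀ ⇒ L.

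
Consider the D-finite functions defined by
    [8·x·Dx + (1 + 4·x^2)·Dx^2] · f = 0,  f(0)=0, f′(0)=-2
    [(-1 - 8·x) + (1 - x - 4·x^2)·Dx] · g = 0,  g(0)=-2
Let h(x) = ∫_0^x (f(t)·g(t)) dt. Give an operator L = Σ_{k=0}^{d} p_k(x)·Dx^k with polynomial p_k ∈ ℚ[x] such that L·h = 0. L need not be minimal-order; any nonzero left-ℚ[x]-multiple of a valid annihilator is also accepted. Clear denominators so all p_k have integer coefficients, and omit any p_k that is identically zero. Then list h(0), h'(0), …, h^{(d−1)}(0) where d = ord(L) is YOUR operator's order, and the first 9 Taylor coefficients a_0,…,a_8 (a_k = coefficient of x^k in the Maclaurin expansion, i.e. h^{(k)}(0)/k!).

L = (8 + 8·x + 96·x^2)·Dx + (2 + 8·x + 16·x^2 + 96·x^3)·Dx^2 + (-1 + x + 4·x^3 + 16·x^4)·Dx^3  (order 3).
h: a_k = 0, 0, 2, 4/3, 11/3, 92/15, 766/45, 1124/35, 3133/42, …
ICs: h(0) = 0, h′(0) = 0, h′′(0) = 4.

f: a_k = 0, -2, 0, 8/3, 0, -32/5, 0, 128/7, 0, …
g: a_k = -2, -2, -10, -18, -58, -130, -362, -882, -2330, …
f·g: L₀ = L_f ⊗_s L_g, ord ≤ 2·1.
h=∫h₀ ⇒ L = L₀·Dx.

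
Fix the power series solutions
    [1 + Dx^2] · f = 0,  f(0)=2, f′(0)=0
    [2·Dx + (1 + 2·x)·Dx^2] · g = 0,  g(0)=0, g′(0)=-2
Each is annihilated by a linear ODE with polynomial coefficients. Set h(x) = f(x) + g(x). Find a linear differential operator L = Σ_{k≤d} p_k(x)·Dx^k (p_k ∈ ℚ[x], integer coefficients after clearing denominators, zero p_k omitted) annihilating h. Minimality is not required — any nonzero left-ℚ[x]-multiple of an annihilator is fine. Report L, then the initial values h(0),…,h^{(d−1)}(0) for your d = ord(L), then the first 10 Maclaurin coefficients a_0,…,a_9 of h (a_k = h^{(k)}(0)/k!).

f: a_k = 2, 0, -1, 0, 1/12, 0, -1/360, 0, 1/20160, 0, …
g: a_k = 0, -2, 2, -8/3, 4, -32/5, 32/3, -128/7, 32, -512/9, …
Sum ⇒ L₀ = lclm(L_f,L_g) in ℚ(x)⟨Dx⟩.
L = (50 + 8·x + 8·x^2)·Dx + (9 + 22·x + 12·x^2 + 8·x^3)·Dx^2 + (50 + 8·x + 8·x^2)·Dx^3 + (9 + 22·x + 12·x^2 + 8·x^3)·Dx^4  (order 4).
h: a_k = 2, -2, 1, -8/3, 49/12, -32/5, 3839/360, -128/7, 645121/20160, -512/9, …
ICs: h(0) = 2, h′(0) = -2, h′′(0) = 2, h′′′(0) = -16.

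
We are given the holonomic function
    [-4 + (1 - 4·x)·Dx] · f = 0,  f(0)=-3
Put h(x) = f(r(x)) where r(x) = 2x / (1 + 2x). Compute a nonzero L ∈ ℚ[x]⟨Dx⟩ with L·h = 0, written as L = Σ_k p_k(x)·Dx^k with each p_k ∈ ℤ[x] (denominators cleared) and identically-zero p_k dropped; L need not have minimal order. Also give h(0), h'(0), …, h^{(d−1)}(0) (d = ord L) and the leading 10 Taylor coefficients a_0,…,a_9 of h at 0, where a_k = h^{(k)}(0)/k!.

f: a_k = -3, -12, -48, -192, -768, -3072, -12288, -49152, -196608, -786432, …
Change of var in L_f (x↦r) gives L₀.
L = 8 + (-1 + 4·x + 12·x^2)·Dx  (order 1).
h: a_k = -3, -24, -144, -864, -5184, -31104, -186624, -1119744, -6718464, -40310784, …
ICs: h(0) = -3.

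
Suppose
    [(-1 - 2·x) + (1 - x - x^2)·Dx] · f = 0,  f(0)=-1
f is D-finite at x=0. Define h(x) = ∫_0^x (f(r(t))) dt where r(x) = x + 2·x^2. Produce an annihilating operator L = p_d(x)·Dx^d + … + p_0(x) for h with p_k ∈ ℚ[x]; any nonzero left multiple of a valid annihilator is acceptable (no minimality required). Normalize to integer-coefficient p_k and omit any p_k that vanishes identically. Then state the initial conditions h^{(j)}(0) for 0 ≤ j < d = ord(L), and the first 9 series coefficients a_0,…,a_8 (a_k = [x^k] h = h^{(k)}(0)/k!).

L = (1 + 6·x + 12·x^2 + 16·x^3)·Dx + (-1 + x + 3·x^2 + 4·x^3 + 4·x^4)·Dx^2  (order 2).
h: a_k = 0, -1, -1/2, -4/3, -11/4, -31/5, -14, -237/7, -657/8, …
ICs: h(0) = 0, h′(0) = -1.

f: a_k = -1, -1, -2, -3, -5, -8, -13, -21, -34, …
Substitute x→r, Dx→(1/r')Dx; clear ⇒ L₀.
Integrate: L := L₀·Dx.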